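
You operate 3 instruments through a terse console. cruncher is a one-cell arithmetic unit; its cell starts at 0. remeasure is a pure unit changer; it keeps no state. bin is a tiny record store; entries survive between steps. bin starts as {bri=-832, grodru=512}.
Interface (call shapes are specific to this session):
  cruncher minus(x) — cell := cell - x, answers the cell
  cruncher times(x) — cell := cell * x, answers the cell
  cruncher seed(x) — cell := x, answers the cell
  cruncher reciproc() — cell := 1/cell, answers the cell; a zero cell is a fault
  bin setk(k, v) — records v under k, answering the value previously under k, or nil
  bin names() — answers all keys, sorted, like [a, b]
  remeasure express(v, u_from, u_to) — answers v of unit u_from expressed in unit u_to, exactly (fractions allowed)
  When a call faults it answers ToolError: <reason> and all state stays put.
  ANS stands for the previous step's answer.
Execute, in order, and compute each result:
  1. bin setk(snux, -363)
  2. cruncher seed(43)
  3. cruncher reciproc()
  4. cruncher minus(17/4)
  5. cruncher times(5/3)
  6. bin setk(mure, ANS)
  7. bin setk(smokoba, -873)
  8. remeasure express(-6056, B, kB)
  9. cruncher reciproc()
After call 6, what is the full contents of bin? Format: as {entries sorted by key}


Answer: {bri=-832, grodru=512, mure=-3635/516, snux=-363}

Derivation:
I run bin setk(k='snux', v='-363'), which returns nil.
I invoke cruncher seed(x='43'), yielding 43.
I call cruncher reciproc, — result: 1/43.
I call cruncher minus(x='17/4'), which returns -727/172.
Invoking cruncher times(x='5/3'), → -3635/516.
I try bin setk(k='mure', v='ANS'), and get nil.
Next I call bin setk(k='smokoba', v='-873'), which returns nil.
Then remeasure express(v='-6056', u_from='B', u_to='kB'), giving -757/125.
Invoking cruncher reciproc(), — result: -516/3635.


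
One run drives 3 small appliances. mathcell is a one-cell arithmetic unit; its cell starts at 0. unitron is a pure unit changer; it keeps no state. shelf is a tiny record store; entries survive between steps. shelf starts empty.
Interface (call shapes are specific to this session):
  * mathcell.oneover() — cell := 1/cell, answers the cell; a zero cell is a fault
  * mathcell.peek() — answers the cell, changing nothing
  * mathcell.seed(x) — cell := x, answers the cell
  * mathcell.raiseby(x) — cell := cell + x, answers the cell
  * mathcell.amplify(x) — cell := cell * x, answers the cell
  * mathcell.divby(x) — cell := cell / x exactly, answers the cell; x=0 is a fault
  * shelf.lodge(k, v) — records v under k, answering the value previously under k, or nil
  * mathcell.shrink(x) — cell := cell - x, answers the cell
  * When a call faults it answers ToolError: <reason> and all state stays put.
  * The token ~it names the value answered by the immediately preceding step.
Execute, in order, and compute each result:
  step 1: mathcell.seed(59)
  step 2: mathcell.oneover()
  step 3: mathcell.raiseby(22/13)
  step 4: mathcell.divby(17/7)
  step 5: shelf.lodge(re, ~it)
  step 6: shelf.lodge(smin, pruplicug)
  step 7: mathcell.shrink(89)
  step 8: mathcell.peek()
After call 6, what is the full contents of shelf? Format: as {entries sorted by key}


·→ mathcell.seed(59)
·← 59
·→ mathcell.oneover()
·← 1/59
·→ mathcell.raiseby(22/13)
·← 1311/767
·→ mathcell.divby(17/7)
·← 9177/13039
·→ shelf.lodge(re, ~it)
·← nil
·→ shelf.lodge(smin, pruplicug)
·← nil
·→ mathcell.shrink(89)
·← -1151294/13039
·→ mathcell.peek()
·← -1151294/13039

Answer: {re=9177/13039, smin=pruplicug}


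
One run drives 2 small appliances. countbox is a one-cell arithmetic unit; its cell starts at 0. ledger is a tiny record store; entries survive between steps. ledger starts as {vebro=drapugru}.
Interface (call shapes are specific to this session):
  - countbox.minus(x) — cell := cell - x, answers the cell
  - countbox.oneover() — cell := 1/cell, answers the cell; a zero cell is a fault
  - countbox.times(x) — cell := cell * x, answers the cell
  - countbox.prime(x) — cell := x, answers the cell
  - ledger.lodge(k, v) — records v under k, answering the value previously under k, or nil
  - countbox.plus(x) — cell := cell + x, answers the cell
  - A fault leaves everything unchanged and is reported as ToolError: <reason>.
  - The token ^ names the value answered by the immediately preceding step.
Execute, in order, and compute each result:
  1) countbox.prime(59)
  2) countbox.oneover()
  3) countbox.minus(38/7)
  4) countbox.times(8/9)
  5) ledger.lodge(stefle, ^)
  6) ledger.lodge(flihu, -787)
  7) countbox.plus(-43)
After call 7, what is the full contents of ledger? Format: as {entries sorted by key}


;; countbox.prime(x: 59) => 59
;; countbox.oneover() => 1/59
;; countbox.minus(x: 38/7) => -2235/413
;; countbox.times(x: 8/9) => -5960/1239
;; ledger.lodge(k: stefle, v: ^) => nil
;; ledger.lodge(k: flihu, v: -787) => nil
;; countbox.plus(x: -43) => -59237/1239

Answer: {flihu=-787, stefle=-5960/1239, vebro=drapugru}


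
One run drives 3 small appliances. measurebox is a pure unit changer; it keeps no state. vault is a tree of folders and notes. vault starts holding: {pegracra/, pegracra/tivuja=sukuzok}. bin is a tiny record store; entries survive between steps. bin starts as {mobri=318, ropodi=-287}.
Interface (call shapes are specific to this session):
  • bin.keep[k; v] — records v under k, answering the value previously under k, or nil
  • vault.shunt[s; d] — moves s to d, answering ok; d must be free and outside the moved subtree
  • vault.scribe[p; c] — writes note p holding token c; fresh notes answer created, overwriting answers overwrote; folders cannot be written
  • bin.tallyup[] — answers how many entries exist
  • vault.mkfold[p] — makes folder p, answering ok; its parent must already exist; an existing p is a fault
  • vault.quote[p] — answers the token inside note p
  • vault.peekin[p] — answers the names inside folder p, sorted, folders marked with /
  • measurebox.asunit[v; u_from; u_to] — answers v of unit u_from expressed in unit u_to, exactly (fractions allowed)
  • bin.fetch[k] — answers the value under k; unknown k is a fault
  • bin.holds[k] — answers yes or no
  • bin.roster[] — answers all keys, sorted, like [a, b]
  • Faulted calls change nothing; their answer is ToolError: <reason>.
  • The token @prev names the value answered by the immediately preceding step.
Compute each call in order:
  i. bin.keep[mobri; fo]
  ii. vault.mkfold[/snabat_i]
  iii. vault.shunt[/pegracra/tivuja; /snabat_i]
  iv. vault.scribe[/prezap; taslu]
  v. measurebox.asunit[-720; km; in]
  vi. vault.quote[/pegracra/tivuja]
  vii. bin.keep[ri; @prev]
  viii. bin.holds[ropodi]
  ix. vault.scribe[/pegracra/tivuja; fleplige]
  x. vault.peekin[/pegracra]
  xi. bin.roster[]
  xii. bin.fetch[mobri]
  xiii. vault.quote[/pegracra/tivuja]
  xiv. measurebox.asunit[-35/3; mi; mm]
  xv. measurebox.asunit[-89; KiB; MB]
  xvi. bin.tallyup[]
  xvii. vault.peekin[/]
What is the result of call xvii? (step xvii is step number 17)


>> bin.keep(mobri, fo)
<< 318
>> vault.mkfold(/snabat_i)
<< ok
>> vault.shunt(/pegracra/tivuja, /snabat_i)
<< ToolError: exists
>> vault.scribe(/prezap, taslu)
<< created
>> measurebox.asunit(-720, km, in)
<< -3600000000/127
>> vault.quote(/pegracra/tivuja)
<< sukuzok
>> bin.keep(ri, @prev)
<< nil
>> bin.holds(ropodi)
<< yes
>> vault.scribe(/pegracra/tivuja, fleplige)
<< overwrote
>> vault.peekin(/pegracra)
<< [tivuja]
>> bin.roster()
<< [mobri, ri, ropodi]
>> bin.fetch(mobri)
<< fo
>> vault.quote(/pegracra/tivuja)
<< fleplige
>> measurebox.asunit(-35/3, mi, mm)
<< -18775680
>> measurebox.asunit(-89, KiB, MB)
<< -1424/15625
>> bin.tallyup()
<< 3
>> vault.peekin(/)
<< [pegracra/, prezap, snabat_i/]

Answer: [pegracra/, prezap, snabat_i/]


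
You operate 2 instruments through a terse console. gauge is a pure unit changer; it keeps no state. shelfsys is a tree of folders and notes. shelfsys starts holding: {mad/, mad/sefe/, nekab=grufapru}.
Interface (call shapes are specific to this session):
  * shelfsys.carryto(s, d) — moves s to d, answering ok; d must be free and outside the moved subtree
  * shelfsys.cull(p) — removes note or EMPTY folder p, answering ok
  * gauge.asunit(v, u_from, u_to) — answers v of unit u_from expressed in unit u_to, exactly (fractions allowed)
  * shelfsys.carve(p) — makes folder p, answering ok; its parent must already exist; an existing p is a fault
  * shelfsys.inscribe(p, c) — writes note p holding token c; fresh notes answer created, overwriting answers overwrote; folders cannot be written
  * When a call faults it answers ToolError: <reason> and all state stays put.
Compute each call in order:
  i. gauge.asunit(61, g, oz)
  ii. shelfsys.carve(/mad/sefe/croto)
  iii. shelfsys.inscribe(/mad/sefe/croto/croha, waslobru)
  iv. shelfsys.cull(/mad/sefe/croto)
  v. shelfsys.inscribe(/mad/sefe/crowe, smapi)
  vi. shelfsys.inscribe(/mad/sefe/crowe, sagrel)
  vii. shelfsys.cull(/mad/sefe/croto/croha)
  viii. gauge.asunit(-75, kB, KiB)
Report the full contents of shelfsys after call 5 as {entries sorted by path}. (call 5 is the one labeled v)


Answer: {mad/, mad/sefe/, mad/sefe/croto/, mad/sefe/croto/croha=waslobru, mad/sefe/crowe=smapi, nekab=grufapru}

Derivation:
I invoke asunit on v='61', u_from='g', u_to='oz': 97600000/45359237.
Using carve on p='/mad/sefe/croto', which returns ok.
I call inscribe on p='/mad/sefe/croto/croha', c='waslobru', which returns created.
Invoking cull on p='/mad/sefe/croto': ToolError: not empty.
I call inscribe on p='/mad/sefe/crowe', c='smapi', and see created.
Using inscribe on p='/mad/sefe/crowe', c='sagrel', — result: overwrote.
I try cull on p='/mad/sefe/croto/croha', yielding ok.
I invoke asunit on v='-75', u_from='kB', u_to='KiB', and observe -9375/128.


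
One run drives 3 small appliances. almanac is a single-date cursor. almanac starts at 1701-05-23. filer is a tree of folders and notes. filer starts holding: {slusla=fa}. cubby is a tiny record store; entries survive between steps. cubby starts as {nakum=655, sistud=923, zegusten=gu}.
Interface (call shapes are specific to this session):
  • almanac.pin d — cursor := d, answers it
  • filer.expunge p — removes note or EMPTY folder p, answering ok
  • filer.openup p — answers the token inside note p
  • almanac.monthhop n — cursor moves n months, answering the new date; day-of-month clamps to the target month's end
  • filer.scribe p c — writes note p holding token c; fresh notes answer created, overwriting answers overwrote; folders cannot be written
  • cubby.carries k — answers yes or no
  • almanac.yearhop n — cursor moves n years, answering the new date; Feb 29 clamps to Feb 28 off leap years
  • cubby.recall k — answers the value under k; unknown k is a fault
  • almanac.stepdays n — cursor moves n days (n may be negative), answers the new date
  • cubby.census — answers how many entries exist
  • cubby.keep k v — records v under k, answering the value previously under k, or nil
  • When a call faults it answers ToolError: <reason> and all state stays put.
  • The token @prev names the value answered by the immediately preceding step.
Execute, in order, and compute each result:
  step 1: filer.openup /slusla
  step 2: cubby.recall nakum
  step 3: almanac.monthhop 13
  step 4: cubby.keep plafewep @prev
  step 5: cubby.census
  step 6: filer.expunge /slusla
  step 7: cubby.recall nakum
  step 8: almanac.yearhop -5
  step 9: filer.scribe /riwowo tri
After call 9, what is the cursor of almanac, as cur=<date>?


# openup(p→/slusla) => fa
# recall(k→nakum) => 655
# monthhop(n→13) => 1702-06-23
# keep(k→plafewep, v→@prev) => nil
# census() => 4
# expunge(p→/slusla) => ok
# recall(k→nakum) => 655
# yearhop(n→-5) => 1697-06-23
# scribe(p→/riwowo, c→tri) => created

Answer: cur=1697-06-23


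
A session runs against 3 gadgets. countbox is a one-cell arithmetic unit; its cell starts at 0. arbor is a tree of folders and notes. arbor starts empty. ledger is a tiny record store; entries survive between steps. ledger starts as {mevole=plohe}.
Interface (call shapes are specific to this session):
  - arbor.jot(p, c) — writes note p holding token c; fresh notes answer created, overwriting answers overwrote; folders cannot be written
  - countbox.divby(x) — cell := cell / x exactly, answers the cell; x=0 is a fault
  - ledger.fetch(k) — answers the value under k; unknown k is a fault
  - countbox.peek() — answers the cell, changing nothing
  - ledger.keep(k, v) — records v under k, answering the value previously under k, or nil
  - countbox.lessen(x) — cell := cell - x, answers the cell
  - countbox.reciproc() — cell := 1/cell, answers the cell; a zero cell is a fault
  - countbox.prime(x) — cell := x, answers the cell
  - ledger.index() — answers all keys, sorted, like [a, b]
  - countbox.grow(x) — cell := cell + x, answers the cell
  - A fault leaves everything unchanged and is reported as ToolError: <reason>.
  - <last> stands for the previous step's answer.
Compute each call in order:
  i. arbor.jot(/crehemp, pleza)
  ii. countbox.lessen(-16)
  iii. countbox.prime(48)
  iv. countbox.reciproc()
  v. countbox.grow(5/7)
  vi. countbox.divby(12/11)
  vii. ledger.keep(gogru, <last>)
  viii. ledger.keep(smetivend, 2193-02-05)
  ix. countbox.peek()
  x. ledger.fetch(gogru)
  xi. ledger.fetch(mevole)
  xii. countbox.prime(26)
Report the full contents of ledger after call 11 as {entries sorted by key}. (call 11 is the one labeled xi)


>> arbor.jot(p=/crehemp, c=pleza)
<< created
>> countbox.lessen(x=-16)
<< 16
>> countbox.prime(x=48)
<< 48
>> countbox.reciproc()
<< 1/48
>> countbox.grow(x=5/7)
<< 247/336
>> countbox.divby(x=12/11)
<< 2717/4032
>> ledger.keep(k=gogru, v=<last>)
<< nil
>> ledger.keep(k=smetivend, v=2193-02-05)
<< nil
>> countbox.peek()
<< 2717/4032
>> ledger.fetch(k=gogru)
<< 2717/4032
>> ledger.fetch(k=mevole)
<< plohe
>> countbox.prime(x=26)
<< 26

Answer: {gogru=2717/4032, mevole=plohe, smetivend=2193-02-05}


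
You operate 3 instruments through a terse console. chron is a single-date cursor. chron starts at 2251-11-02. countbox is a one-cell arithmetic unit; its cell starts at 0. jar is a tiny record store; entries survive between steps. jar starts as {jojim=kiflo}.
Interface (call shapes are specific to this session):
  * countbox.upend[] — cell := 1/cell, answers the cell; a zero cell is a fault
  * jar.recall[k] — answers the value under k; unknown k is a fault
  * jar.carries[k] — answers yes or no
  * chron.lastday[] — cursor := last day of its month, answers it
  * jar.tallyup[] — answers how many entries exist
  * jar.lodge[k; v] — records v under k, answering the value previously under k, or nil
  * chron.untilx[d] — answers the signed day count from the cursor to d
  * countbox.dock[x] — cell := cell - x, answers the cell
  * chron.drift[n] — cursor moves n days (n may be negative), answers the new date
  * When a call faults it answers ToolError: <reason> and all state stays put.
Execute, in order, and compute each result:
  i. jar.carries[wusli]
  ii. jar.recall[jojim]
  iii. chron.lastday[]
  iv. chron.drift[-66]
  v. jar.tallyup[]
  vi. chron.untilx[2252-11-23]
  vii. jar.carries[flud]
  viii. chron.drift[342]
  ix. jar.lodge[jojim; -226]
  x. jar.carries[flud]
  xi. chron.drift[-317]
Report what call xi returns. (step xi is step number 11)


Answer: 2251-10-20

Derivation:
Next I call jar.carries with k: wusli, — result: no.
I use jar.recall with k: jojim, → kiflo.
Invoking chron.lastday(): 2251-11-30.
I call chron.drift with n: -66, and observe 2251-09-25.
Calling jar.tallyup(), → 1.
Then chron.untilx with d: 2252-11-23, and observe 425.
Then jar.carries with k: flud, which returns no.
I try chron.drift with n: 342, giving 2252-09-01.
I call jar.lodge with k: jojim, v: -226, and see kiflo.
Then jar.carries with k: flud, yielding no.
Next I call chron.drift with n: -317, yielding 2251-10-20.


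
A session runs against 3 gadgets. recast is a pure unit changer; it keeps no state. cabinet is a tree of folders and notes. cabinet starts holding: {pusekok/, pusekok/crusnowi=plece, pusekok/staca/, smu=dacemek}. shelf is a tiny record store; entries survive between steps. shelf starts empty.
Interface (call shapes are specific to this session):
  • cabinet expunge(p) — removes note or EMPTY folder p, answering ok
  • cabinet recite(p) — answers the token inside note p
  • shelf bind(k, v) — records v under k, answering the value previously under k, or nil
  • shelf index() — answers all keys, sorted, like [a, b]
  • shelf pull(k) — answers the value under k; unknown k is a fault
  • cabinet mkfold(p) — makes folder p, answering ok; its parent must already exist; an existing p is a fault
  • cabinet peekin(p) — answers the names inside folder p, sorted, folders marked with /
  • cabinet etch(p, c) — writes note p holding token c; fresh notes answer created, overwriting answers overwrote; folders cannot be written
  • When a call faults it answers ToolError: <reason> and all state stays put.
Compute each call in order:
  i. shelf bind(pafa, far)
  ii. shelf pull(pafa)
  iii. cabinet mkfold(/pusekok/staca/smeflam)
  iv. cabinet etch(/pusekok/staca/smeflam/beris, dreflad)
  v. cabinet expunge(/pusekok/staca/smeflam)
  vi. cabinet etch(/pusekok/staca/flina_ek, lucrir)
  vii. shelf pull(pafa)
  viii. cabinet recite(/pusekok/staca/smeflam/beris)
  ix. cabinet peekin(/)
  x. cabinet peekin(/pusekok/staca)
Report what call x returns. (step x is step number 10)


Answer: [flina_ek, smeflam/]

Derivation:
Act: shelf bind[k='pafa'; v='far']
Obs: nil
Act: shelf pull[k='pafa']
Obs: far
Act: cabinet mkfold[p='/pusekok/staca/smeflam']
Obs: ok
Act: cabinet etch[p='/pusekok/staca/smeflam/beris'; c='dreflad']
Obs: created
Act: cabinet expunge[p='/pusekok/staca/smeflam']
Obs: ToolError: not empty
Act: cabinet etch[p='/pusekok/staca/flina_ek'; c='lucrir']
Obs: created
Act: shelf pull[k='pafa']
Obs: far
Act: cabinet recite[p='/pusekok/staca/smeflam/beris']
Obs: dreflad
Act: cabinet peekin[p='/']
Obs: [pusekok/, smu]
Act: cabinet peekin[p='/pusekok/staca']
Obs: [flina_ek, smeflam/]


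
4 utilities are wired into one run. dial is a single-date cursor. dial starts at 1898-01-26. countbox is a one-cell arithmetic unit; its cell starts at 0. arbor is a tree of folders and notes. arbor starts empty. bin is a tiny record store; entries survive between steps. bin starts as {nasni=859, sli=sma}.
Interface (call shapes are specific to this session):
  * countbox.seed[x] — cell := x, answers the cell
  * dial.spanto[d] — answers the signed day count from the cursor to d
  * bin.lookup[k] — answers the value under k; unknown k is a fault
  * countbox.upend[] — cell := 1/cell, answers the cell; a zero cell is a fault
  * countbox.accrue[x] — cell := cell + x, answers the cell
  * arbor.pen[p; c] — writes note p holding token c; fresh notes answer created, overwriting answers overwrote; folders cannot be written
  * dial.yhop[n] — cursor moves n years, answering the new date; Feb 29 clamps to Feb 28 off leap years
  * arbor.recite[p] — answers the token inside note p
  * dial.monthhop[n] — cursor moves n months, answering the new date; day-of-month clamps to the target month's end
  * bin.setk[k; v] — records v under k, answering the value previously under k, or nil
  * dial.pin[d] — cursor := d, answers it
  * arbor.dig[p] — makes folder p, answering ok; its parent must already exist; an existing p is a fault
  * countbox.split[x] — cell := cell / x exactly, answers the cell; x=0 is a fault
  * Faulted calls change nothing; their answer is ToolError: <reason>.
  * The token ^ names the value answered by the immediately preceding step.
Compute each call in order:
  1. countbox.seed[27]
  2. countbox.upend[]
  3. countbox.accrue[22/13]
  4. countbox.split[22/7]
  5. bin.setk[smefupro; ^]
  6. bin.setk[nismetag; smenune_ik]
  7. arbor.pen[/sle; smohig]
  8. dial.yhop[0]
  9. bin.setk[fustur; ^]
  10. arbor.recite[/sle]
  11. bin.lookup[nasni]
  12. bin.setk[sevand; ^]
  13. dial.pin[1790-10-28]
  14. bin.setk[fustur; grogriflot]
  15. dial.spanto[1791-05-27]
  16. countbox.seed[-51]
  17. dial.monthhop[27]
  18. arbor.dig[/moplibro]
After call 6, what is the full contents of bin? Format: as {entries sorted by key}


Answer: {nasni=859, nismetag=smenune_ik, sli=sma, smefupro=4249/7722}

Derivation:
→ seed(27)
← 27
→ upend()
← 1/27
→ accrue(22/13)
← 607/351
→ split(22/7)
← 4249/7722
→ setk(smefupro, ^)
← nil
→ setk(nismetag, smenune_ik)
← nil
→ pen(/sle, smohig)
← created
→ yhop(0)
← 1898-01-26
→ setk(fustur, ^)
← nil
→ recite(/sle)
← smohig
→ lookup(nasni)
← 859
→ setk(sevand, ^)
← nil
→ pin(1790-10-28)
← 1790-10-28
→ setk(fustur, grogriflot)
← 1898-01-26
→ spanto(1791-05-27)
← 211
→ seed(-51)
← -51
→ monthhop(27)
← 1793-01-28
→ dig(/moplibro)
← ok


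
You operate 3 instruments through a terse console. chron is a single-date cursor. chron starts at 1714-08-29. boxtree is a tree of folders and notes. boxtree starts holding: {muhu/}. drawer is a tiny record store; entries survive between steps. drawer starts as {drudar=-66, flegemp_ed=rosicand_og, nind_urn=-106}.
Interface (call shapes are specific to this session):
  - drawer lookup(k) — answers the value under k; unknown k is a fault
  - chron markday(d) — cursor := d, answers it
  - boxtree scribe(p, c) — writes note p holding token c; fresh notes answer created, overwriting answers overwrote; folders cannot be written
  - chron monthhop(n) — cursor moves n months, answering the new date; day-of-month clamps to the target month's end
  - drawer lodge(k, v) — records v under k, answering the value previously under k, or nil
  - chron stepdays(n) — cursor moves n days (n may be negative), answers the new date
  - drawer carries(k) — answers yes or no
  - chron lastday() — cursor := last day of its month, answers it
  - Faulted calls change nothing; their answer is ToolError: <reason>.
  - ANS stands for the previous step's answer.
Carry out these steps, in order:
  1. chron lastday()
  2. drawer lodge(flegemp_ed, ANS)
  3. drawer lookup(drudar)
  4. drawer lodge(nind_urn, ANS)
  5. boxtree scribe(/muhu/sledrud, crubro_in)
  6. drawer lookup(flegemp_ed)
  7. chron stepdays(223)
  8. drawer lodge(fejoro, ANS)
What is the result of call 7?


Answer: 1715-04-11

Derivation:
// 1. chron lastday() == 1714-08-31
// 2. drawer lodge(flegemp_ed, ANS) == rosicand_og
// 3. drawer lookup(drudar) == -66
// 4. drawer lodge(nind_urn, ANS) == -106
// 5. boxtree scribe(/muhu/sledrud, crubro_in) == created
// 6. drawer lookup(flegemp_ed) == 1714-08-31
// 7. chron stepdays(223) == 1715-04-11
// 8. drawer lodge(fejoro, ANS) == nil


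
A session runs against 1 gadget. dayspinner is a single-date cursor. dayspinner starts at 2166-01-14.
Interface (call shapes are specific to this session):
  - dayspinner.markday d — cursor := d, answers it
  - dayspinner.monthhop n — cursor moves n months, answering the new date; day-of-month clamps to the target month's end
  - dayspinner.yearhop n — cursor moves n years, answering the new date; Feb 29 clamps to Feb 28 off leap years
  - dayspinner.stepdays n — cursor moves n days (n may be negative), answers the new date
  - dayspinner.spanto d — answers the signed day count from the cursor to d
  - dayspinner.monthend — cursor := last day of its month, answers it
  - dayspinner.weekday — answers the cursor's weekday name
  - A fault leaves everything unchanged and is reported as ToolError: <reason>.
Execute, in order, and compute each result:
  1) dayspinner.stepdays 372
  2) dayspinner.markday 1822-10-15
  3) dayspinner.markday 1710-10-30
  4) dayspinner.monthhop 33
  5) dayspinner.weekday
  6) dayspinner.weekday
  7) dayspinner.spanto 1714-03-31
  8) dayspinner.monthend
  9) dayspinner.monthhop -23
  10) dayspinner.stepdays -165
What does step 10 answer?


Answer: 1711-03-19

Derivation:
// 1. dayspinner.stepdays(372) => 2167-01-21
// 2. dayspinner.markday(1822-10-15) => 1822-10-15
// 3. dayspinner.markday(1710-10-30) => 1710-10-30
// 4. dayspinner.monthhop(33) => 1713-07-30
// 5. dayspinner.weekday() => Sunday
// 6. dayspinner.weekday() => Sunday
// 7. dayspinner.spanto(1714-03-31) => 244
// 8. dayspinner.monthend() => 1713-07-31
// 9. dayspinner.monthhop(-23) => 1711-08-31
// 10. dayspinner.stepdays(-165) => 1711-03-19


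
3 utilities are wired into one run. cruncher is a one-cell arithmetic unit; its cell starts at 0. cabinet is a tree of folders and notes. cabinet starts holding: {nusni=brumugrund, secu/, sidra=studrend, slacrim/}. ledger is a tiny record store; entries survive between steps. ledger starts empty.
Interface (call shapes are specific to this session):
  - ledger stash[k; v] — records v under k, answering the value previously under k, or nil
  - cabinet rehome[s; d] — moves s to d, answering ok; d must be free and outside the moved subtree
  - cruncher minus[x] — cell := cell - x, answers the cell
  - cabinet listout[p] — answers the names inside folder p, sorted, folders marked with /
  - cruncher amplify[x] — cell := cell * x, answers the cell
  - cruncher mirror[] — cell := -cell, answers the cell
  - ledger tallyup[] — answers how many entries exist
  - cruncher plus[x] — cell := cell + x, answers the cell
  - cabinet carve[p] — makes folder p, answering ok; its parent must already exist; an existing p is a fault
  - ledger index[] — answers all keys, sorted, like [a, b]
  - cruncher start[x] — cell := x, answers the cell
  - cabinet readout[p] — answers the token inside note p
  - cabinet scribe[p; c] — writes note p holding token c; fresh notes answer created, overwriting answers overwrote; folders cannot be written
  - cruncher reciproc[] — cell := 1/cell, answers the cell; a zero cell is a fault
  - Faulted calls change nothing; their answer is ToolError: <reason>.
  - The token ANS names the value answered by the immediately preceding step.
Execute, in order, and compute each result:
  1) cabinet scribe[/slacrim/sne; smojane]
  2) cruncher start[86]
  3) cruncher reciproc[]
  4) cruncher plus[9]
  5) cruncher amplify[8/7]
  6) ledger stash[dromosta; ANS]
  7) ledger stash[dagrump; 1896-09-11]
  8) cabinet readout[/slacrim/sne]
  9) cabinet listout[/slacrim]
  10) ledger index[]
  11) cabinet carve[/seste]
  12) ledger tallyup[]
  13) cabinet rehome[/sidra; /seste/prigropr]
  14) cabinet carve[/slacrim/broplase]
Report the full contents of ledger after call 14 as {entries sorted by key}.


Answer: {dagrump=1896-09-11, dromosta=3100/301}

Derivation:
! 1. cabinet scribe(p=/slacrim/sne, c=smojane) => created
! 2. cruncher start(x=86) => 86
! 3. cruncher reciproc() => 1/86
! 4. cruncher plus(x=9) => 775/86
! 5. cruncher amplify(x=8/7) => 3100/301
! 6. ledger stash(k=dromosta, v=ANS) => nil
! 7. ledger stash(k=dagrump, v=1896-09-11) => nil
! 8. cabinet readout(p=/slacrim/sne) => smojane
! 9. cabinet listout(p=/slacrim) => [sne]
! 10. ledger index() => [dagrump, dromosta]
! 11. cabinet carve(p=/seste) => ok
! 12. ledger tallyup() => 2
! 13. cabinet rehome(s=/sidra, d=/seste/prigropr) => ok
! 14. cabinet carve(p=/slacrim/broplase) => ok


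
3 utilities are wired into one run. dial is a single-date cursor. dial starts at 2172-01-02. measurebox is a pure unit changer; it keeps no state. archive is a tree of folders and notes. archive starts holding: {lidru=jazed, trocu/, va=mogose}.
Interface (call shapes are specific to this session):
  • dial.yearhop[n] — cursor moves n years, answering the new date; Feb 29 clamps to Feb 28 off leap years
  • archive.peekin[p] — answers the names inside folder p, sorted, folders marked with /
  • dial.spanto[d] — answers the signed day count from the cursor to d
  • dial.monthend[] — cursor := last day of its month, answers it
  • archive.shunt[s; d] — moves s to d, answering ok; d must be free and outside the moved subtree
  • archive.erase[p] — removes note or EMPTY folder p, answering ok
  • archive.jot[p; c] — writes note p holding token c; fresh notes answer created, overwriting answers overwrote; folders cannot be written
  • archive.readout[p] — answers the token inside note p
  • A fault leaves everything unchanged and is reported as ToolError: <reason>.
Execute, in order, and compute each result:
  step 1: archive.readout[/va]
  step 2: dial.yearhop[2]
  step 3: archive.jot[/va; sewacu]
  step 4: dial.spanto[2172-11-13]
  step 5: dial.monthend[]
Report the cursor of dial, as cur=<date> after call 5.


Answer: cur=2174-01-31

Derivation:
[in] archive.readout /va
= mogose
[in] dial.yearhop 2
= 2174-01-02
[in] archive.jot /va sewacu
= overwrote
[in] dial.spanto 2172-11-13
= -415
[in] dial.monthend
= 2174-01-31


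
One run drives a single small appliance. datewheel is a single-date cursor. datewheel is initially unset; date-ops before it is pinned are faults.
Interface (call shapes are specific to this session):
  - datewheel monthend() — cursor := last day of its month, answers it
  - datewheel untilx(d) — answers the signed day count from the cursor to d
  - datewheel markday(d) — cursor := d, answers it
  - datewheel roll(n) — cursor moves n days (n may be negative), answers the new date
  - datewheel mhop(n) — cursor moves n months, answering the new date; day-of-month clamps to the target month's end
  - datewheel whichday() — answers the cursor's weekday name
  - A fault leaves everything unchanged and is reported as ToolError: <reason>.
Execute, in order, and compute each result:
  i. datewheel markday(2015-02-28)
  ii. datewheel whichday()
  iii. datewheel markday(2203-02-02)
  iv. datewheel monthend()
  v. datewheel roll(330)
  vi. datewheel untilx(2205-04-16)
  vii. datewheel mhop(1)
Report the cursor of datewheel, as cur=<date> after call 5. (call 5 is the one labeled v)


$ datewheel markday d='2015-02-28'
  2015-02-28
$ datewheel whichday
  Saturday
$ datewheel markday d='2203-02-02'
  2203-02-02
$ datewheel monthend
  2203-02-28
$ datewheel roll n='330'
  2204-01-24
$ datewheel untilx d='2205-04-16'
  448
$ datewheel mhop n='1'
  2204-02-24

Answer: cur=2204-01-24


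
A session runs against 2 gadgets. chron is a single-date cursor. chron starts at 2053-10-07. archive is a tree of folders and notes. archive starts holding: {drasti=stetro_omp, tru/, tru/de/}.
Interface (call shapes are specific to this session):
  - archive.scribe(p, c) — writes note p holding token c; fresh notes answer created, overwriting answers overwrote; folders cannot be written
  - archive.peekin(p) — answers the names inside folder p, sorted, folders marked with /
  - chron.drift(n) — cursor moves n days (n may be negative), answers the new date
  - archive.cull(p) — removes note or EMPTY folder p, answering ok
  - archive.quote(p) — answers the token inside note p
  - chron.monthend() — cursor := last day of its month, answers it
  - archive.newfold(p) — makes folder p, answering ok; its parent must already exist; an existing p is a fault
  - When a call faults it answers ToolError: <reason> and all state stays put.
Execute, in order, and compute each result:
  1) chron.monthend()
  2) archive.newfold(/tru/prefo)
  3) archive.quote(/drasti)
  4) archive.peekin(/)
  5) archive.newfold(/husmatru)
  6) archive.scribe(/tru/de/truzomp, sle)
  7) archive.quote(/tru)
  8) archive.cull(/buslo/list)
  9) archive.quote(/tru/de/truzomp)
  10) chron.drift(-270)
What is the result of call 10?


# monthend() ~> 2053-10-31
# newfold(p: /tru/prefo) ~> ok
# quote(p: /drasti) ~> stetro_omp
# peekin(p: /) ~> [drasti, tru/]
# newfold(p: /husmatru) ~> ok
# scribe(p: /tru/de/truzomp, c: sle) ~> created
# quote(p: /tru) ~> ToolError: is a directory
# cull(p: /buslo/list) ~> ToolError: not found
# quote(p: /tru/de/truzomp) ~> sle
# drift(n: -270) ~> 2053-02-03

Answer: 2053-02-03


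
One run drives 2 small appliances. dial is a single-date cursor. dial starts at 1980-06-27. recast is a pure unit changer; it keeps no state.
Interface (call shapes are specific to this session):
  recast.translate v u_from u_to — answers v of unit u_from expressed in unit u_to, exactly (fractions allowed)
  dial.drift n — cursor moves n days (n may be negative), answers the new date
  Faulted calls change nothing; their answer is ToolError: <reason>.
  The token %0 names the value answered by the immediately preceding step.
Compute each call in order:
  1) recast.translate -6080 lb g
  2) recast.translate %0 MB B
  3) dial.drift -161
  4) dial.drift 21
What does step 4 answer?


Answer: 1980-02-08

Derivation:
~$ recast.translate v=-6080 u_from=lb u_to=g
= -1723651006/625
~$ recast.translate v=%0 u_from=MB u_to=B
= -2757841609600
~$ dial.drift n=-161
= 1980-01-18
~$ dial.drift n=21
= 1980-02-08


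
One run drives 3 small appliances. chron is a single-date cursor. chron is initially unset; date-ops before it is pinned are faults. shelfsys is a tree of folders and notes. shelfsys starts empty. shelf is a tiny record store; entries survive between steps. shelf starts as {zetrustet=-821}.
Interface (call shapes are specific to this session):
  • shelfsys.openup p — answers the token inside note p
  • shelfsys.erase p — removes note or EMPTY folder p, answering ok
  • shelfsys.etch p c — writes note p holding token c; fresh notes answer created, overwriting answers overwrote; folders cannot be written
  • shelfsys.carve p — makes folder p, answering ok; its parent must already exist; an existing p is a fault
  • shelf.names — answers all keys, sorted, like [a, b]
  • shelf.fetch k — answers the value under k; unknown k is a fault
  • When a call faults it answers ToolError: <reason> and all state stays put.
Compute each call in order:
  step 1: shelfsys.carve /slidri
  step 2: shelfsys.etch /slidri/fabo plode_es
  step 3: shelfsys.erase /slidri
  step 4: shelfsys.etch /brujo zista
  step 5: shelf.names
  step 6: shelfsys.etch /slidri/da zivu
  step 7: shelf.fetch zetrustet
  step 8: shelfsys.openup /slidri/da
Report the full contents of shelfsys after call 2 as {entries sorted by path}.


Next I call shelfsys.carve with p→/slidri, giving ok.
I use shelfsys.etch with p→/slidri/fabo, c→plode_es, giving created.
I call shelfsys.erase with p→/slidri, giving ToolError: not empty.
I use shelfsys.etch with p→/brujo, c→zista, → created.
Then shelf.names, which returns [zetrustet].
I call shelfsys.etch with p→/slidri/da, c→zivu, yielding created.
I use shelf.fetch with k→zetrustet, and get -821.
Using shelfsys.openup with p→/slidri/da, giving zivu.

Answer: {slidri/, slidri/fabo=plode_es}


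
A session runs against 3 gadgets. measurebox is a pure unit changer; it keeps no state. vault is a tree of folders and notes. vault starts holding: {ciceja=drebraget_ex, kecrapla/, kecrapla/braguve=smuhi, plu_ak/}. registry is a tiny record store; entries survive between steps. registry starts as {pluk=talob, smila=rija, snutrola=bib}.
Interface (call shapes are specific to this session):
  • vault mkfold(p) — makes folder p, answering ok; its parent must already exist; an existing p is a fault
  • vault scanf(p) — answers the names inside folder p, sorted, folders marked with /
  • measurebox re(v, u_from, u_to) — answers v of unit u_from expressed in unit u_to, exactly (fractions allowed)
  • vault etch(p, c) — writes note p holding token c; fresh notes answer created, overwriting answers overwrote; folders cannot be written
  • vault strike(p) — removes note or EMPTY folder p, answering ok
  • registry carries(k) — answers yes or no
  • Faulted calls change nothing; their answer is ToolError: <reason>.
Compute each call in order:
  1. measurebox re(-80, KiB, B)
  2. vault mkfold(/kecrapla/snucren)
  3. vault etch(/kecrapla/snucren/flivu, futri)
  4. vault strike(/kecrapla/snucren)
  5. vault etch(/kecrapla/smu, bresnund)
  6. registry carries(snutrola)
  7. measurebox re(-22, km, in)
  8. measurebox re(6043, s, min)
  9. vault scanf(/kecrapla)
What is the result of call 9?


Answer: [braguve, smu, snucren/]

Derivation:
Do: measurebox re[v: -80; u_from: KiB; u_to: B]
See: -81920
Do: vault mkfold[p: /kecrapla/snucren]
See: ok
Do: vault etch[p: /kecrapla/snucren/flivu; c: futri]
See: created
Do: vault strike[p: /kecrapla/snucren]
See: ToolError: not empty
Do: vault etch[p: /kecrapla/smu; c: bresnund]
See: created
Do: registry carries[k: snutrola]
See: yes
Do: measurebox re[v: -22; u_from: km; u_to: in]
See: -110000000/127
Do: measurebox re[v: 6043; u_from: s; u_to: min]
See: 6043/60
Do: vault scanf[p: /kecrapla]
See: [braguve, smu, snucren/]


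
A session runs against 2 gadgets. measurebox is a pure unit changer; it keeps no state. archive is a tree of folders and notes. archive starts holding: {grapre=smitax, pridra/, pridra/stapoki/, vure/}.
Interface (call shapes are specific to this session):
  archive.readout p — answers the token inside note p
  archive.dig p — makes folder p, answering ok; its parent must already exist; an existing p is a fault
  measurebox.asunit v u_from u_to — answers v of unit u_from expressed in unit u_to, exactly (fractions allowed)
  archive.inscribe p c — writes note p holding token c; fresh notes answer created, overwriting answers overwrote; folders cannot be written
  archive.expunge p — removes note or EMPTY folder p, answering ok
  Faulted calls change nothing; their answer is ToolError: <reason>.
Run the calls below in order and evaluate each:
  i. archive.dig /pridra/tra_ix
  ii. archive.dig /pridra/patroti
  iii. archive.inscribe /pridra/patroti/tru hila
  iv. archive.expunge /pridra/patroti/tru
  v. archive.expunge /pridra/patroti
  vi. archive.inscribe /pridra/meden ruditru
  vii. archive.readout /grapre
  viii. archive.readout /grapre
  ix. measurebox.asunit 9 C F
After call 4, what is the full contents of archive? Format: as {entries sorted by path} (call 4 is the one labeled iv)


Answer: {grapre=smitax, pridra/, pridra/patroti/, pridra/stapoki/, pridra/tra_ix/, vure/}

Derivation:
% 1. archive.dig(p: /pridra/tra_ix) ~> ok
% 2. archive.dig(p: /pridra/patroti) ~> ok
% 3. archive.inscribe(p: /pridra/patroti/tru, c: hila) ~> created
% 4. archive.expunge(p: /pridra/patroti/tru) ~> ok
% 5. archive.expunge(p: /pridra/patroti) ~> ok
% 6. archive.inscribe(p: /pridra/meden, c: ruditru) ~> created
% 7. archive.readout(p: /grapre) ~> smitax
% 8. archive.readout(p: /grapre) ~> smitax
% 9. measurebox.asunit(v: 9, u_from: C, u_to: F) ~> 241/5


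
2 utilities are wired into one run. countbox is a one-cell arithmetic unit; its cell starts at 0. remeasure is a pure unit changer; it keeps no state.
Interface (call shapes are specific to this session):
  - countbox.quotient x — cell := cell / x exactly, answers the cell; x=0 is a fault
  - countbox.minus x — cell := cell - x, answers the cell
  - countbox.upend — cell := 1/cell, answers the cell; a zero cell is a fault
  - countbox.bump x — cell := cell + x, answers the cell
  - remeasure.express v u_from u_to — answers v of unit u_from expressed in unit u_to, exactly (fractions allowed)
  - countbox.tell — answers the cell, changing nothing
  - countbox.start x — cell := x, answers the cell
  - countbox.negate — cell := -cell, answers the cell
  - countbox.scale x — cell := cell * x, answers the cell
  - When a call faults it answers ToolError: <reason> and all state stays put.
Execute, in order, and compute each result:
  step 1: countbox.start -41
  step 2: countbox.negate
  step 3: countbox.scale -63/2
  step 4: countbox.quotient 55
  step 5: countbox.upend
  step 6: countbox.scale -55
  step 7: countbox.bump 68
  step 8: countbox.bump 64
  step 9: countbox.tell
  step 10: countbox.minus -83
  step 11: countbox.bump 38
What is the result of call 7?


Answer: 181694/2583

Derivation:
// 1. countbox.start(x=-41) : -41
// 2. countbox.negate() : 41
// 3. countbox.scale(x=-63/2) : -2583/2
// 4. countbox.quotient(x=55) : -2583/110
// 5. countbox.upend() : -110/2583
// 6. countbox.scale(x=-55) : 6050/2583
// 7. countbox.bump(x=68) : 181694/2583
// 8. countbox.bump(x=64) : 347006/2583
// 9. countbox.tell() : 347006/2583
// 10. countbox.minus(x=-83) : 561395/2583
// 11. countbox.bump(x=38) : 659549/2583
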